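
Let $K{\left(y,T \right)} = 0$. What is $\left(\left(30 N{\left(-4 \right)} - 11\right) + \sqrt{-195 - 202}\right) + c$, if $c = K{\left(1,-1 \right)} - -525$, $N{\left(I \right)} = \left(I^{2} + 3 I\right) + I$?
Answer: $514 + i \sqrt{397} \approx 514.0 + 19.925 i$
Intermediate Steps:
$N{\left(I \right)} = I^{2} + 4 I$
$c = 525$ ($c = 0 - -525 = 0 + 525 = 525$)
$\left(\left(30 N{\left(-4 \right)} - 11\right) + \sqrt{-195 - 202}\right) + c = \left(\left(30 \left(- 4 \left(4 - 4\right)\right) - 11\right) + \sqrt{-195 - 202}\right) + 525 = \left(\left(30 \left(\left(-4\right) 0\right) - 11\right) + \sqrt{-397}\right) + 525 = \left(\left(30 \cdot 0 - 11\right) + i \sqrt{397}\right) + 525 = \left(\left(0 - 11\right) + i \sqrt{397}\right) + 525 = \left(-11 + i \sqrt{397}\right) + 525 = 514 + i \sqrt{397}$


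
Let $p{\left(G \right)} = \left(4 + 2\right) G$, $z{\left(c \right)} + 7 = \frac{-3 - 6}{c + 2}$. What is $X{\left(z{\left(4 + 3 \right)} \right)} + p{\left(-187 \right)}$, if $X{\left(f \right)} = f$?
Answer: $-1130$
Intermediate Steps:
$z{\left(c \right)} = -7 - \frac{9}{2 + c}$ ($z{\left(c \right)} = -7 + \frac{-3 - 6}{c + 2} = -7 - \frac{9}{2 + c}$)
$p{\left(G \right)} = 6 G$
$X{\left(z{\left(4 + 3 \right)} \right)} + p{\left(-187 \right)} = \frac{-23 - 7 \left(4 + 3\right)}{2 + \left(4 + 3\right)} + 6 \left(-187\right) = \frac{-23 - 49}{2 + 7} - 1122 = \frac{-23 - 49}{9} - 1122 = \frac{1}{9} \left(-72\right) - 1122 = -8 - 1122 = -1130$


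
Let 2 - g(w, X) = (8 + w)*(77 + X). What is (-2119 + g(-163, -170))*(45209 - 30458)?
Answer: -243863532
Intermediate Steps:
g(w, X) = 2 - (8 + w)*(77 + X)
(-2119 + g(-163, -170))*(45209 - 30458) = (-2119 + (-614 - 77*(-163) - 8*(-170) - 1*(-170)*(-163)))*(45209 - 30458) = (-2119 + (-614 + 12551 + 1360 - 27710))*14751 = (-2119 - 14413)*14751 = -16532*14751 = -243863532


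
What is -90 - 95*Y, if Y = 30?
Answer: -2940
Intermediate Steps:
-90 - 95*Y = -90 - 95*30 = -90 - 2850 = -2940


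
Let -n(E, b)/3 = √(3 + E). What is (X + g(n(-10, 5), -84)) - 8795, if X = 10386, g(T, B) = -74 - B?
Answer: 1601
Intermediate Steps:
n(E, b) = -3*√(3 + E)
(X + g(n(-10, 5), -84)) - 8795 = (10386 + (-74 - 1*(-84))) - 8795 = (10386 + (-74 + 84)) - 8795 = (10386 + 10) - 8795 = 10396 - 8795 = 1601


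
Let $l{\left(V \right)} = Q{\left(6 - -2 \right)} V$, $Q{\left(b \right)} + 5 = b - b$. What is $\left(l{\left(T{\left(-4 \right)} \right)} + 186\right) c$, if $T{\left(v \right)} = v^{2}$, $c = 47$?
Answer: $4982$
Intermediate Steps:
$Q{\left(b \right)} = -5$ ($Q{\left(b \right)} = -5 + \left(b - b\right) = -5 + 0 = -5$)
$l{\left(V \right)} = - 5 V$
$\left(l{\left(T{\left(-4 \right)} \right)} + 186\right) c = \left(- 5 \left(-4\right)^{2} + 186\right) 47 = \left(\left(-5\right) 16 + 186\right) 47 = \left(-80 + 186\right) 47 = 106 \cdot 47 = 4982$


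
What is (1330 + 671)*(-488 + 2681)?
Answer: 4388193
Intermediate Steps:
(1330 + 671)*(-488 + 2681) = 2001*2193 = 4388193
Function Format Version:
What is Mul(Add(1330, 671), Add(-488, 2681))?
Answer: 4388193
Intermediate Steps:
Mul(Add(1330, 671), Add(-488, 2681)) = Mul(2001, 2193) = 4388193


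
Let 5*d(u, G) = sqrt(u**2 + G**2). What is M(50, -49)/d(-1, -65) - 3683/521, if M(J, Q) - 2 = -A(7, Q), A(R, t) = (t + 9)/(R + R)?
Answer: -3683/521 + 85*sqrt(4226)/14791 ≈ -6.6955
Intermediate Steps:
A(R, t) = (9 + t)/(2*R) (A(R, t) = (9 + t)/((2*R)) = (9 + t)*(1/(2*R)) = (9 + t)/(2*R))
d(u, G) = sqrt(G**2 + u**2)/5 (d(u, G) = sqrt(u**2 + G**2)/5 = sqrt(G**2 + u**2)/5)
M(J, Q) = 19/14 - Q/14 (M(J, Q) = 2 - (9 + Q)/(2*7) = 2 - (9/14 + Q/14) = 2 + (-9/14 - Q/14) = 19/14 - Q/14)
M(50, -49)/d(-1, -65) - 3683/521 = (19/14 - 1/14*(-49))/((sqrt((-65)**2 + (-1)**2)/5)) - 3683/521 = (19/14 + 7/2)/((sqrt(4225 + 1)/5)) - 3683*1/521 = 34/(7*((sqrt(4226)/5))) - 3683/521 = 34*(5*sqrt(4226)/4226)/7 - 3683/521 = 85*sqrt(4226)/14791 - 3683/521 = -3683/521 + 85*sqrt(4226)/14791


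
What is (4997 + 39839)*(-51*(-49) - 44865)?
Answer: -1899521976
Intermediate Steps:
(4997 + 39839)*(-51*(-49) - 44865) = 44836*(2499 - 44865) = 44836*(-42366) = -1899521976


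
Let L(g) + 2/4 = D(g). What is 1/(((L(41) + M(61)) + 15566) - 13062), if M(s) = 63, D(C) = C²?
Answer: 2/8495 ≈ 0.00023543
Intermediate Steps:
L(g) = -½ + g²
1/(((L(41) + M(61)) + 15566) - 13062) = 1/((((-½ + 41²) + 63) + 15566) - 13062) = 1/((((-½ + 1681) + 63) + 15566) - 13062) = 1/(((3361/2 + 63) + 15566) - 13062) = 1/((3487/2 + 15566) - 13062) = 1/(34619/2 - 13062) = 1/(8495/2) = 2/8495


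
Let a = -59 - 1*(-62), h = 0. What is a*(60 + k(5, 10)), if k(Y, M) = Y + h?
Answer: 195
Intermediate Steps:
k(Y, M) = Y (k(Y, M) = Y + 0 = Y)
a = 3 (a = -59 + 62 = 3)
a*(60 + k(5, 10)) = 3*(60 + 5) = 3*65 = 195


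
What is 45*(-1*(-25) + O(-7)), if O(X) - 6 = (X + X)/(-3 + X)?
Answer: 1458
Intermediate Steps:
O(X) = 6 + 2*X/(-3 + X) (O(X) = 6 + (X + X)/(-3 + X) = 6 + (2*X)/(-3 + X) = 6 + 2*X/(-3 + X))
45*(-1*(-25) + O(-7)) = 45*(-1*(-25) + 2*(-9 + 4*(-7))/(-3 - 7)) = 45*(25 + 2*(-9 - 28)/(-10)) = 45*(25 + 2*(-⅒)*(-37)) = 45*(25 + 37/5) = 45*(162/5) = 1458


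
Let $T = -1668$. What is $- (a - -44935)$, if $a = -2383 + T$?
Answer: $-40884$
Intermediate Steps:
$a = -4051$ ($a = -2383 - 1668 = -4051$)
$- (a - -44935) = - (-4051 - -44935) = - (-4051 + 44935) = \left(-1\right) 40884 = -40884$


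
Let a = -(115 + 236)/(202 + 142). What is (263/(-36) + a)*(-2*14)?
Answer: 180439/774 ≈ 233.13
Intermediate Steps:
a = -351/344 ≈ -1.0203
(263/(-36) + a)*(-2*14) = (263/(-36) - 351/344)*(-2*14) = (263*(-1/36) - 351/344)*(-28) = (-263/36 - 351/344)*(-28) = -25777/3096*(-28) = 180439/774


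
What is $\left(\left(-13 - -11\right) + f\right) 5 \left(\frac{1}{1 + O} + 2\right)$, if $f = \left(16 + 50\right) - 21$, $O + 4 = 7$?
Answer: $\frac{1935}{4} \approx 483.75$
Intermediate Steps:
$O = 3$ ($O = -4 + 7 = 3$)
$f = 45$ ($f = 66 - 21 = 45$)
$\left(\left(-13 - -11\right) + f\right) 5 \left(\frac{1}{1 + O} + 2\right) = \left(\left(-13 - -11\right) + 45\right) 5 \left(\frac{1}{1 + 3} + 2\right) = \left(\left(-13 + 11\right) + 45\right) 5 \left(\frac{1}{4} + 2\right) = \left(-2 + 45\right) 5 \left(\frac{1}{4} + 2\right) = 43 \cdot 5 \cdot \frac{9}{4} = 43 \cdot \frac{45}{4} = \frac{1935}{4}$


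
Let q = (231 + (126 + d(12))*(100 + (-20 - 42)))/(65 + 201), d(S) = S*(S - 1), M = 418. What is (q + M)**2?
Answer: 14695015729/70756 ≈ 2.0769e+5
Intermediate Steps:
d(S) = S*(-1 + S)
q = 10035/266 (q = (231 + (126 + 12*(-1 + 12))*(100 + (-20 - 42)))/(65 + 201) = (231 + (126 + 12*11)*(100 - 62))/266 = (231 + (126 + 132)*38)*(1/266) = (231 + 258*38)*(1/266) = (231 + 9804)*(1/266) = 10035*(1/266) = 10035/266 ≈ 37.726)
(q + M)**2 = (10035/266 + 418)**2 = (121223/266)**2 = 14695015729/70756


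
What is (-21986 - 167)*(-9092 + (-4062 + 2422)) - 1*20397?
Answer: 237725599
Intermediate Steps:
(-21986 - 167)*(-9092 + (-4062 + 2422)) - 1*20397 = -22153*(-9092 - 1640) - 20397 = -22153*(-10732) - 20397 = 237745996 - 20397 = 237725599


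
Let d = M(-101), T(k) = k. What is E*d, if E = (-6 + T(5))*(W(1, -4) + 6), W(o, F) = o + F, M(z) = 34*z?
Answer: 10302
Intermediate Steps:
d = -3434 (d = 34*(-101) = -3434)
W(o, F) = F + o
E = -3 (E = (-6 + 5)*((-4 + 1) + 6) = -(-3 + 6) = -1*3 = -3)
E*d = -3*(-3434) = 10302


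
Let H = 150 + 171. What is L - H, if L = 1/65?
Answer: -20864/65 ≈ -320.98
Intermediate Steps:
H = 321
L = 1/65 ≈ 0.015385
L - H = 1/65 - 1*321 = 1/65 - 321 = -20864/65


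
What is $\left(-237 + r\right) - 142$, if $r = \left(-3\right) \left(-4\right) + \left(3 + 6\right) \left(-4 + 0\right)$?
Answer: $-403$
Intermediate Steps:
$r = -24$ ($r = 12 + 9 \left(-4\right) = 12 - 36 = -24$)
$\left(-237 + r\right) - 142 = \left(-237 - 24\right) - 142 = -261 - 142 = -403$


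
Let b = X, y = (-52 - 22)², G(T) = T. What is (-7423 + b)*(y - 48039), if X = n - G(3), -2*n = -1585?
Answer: 564683321/2 ≈ 2.8234e+8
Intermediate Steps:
n = 1585/2 (n = -½*(-1585) = 1585/2 ≈ 792.50)
y = 5476 (y = (-74)² = 5476)
X = 1579/2 (X = 1585/2 - 1*3 = 1585/2 - 3 = 1579/2 ≈ 789.50)
b = 1579/2 ≈ 789.50
(-7423 + b)*(y - 48039) = (-7423 + 1579/2)*(5476 - 48039) = -13267/2*(-42563) = 564683321/2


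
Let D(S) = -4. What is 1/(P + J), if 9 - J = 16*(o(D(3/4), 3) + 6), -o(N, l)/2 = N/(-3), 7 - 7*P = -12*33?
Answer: 21/278 ≈ 0.075540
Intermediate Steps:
P = 403/7 (P = 1 - (-12)*33/7 = 1 - ⅐*(-396) = 1 + 396/7 = 403/7 ≈ 57.571)
o(N, l) = 2*N/3 (o(N, l) = -2*N/(-3) = -2*N*(-1)/3 = -(-2)*N/3 = 2*N/3)
J = -133/3 (J = 9 - 16*((⅔)*(-4) + 6) = 9 - 16*(-8/3 + 6) = 9 - 16*10/3 = 9 - 1*160/3 = 9 - 160/3 = -133/3 ≈ -44.333)
1/(P + J) = 1/(403/7 - 133/3) = 1/(278/21) = 21/278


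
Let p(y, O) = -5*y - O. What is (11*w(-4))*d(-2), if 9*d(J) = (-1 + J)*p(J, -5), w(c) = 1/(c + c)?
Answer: 55/8 ≈ 6.8750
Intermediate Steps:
p(y, O) = -O - 5*y
w(c) = 1/(2*c)
d(J) = (-1 + J)*(5 - 5*J)/9 (d(J) = ((-1 + J)*(-1*(-5) - 5*J))/9 = ((-1 + J)*(5 - 5*J))/9 = (-1 + J)*(5 - 5*J)/9)
(11*w(-4))*d(-2) = (11*((½)/(-4)))*(-5*(-1 - 2)²/9) = (11*((½)*(-¼)))*(-5/9*(-3)²) = (11*(-⅛))*(-5/9*9) = -11/8*(-5) = 55/8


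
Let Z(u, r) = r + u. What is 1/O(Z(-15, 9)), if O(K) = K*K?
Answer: 1/36 ≈ 0.027778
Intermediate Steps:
O(K) = K²
1/O(Z(-15, 9)) = 1/((9 - 15)²) = 1/((-6)²) = 1/36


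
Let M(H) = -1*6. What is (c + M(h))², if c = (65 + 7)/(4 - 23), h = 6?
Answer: 34596/361 ≈ 95.834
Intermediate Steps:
M(H) = -6
c = -72/19 (c = 72/(-19) = 72*(-1/19) = -72/19 ≈ -3.7895)
(c + M(h))² = (-72/19 - 6)² = (-186/19)² = 34596/361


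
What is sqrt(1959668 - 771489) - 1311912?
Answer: -1311912 + sqrt(1188179) ≈ -1.3108e+6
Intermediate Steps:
sqrt(1959668 - 771489) - 1311912 = sqrt(1188179) - 1311912 = -1311912 + sqrt(1188179)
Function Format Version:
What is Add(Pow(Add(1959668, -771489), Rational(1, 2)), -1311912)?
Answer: Add(-1311912, Pow(1188179, Rational(1, 2))) ≈ -1.3108e+6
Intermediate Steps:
Add(Pow(Add(1959668, -771489), Rational(1, 2)), -1311912) = Add(Pow(1188179, Rational(1, 2)), -1311912) = Add(-1311912, Pow(1188179, Rational(1, 2)))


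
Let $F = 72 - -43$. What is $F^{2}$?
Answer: $13225$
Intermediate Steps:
$F = 115$ ($F = 72 + \left(-30 + 73\right) = 72 + 43 = 115$)
$F^{2} = 115^{2} = 13225$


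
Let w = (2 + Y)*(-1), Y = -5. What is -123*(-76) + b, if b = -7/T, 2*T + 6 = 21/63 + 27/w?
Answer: 46719/5 ≈ 9343.8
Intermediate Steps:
w = 3 (w = (2 - 5)*(-1) = -3*(-1) = 3)
T = 5/3 (T = -3 + (21/63 + 27/3)/2 = -3 + (21*(1/63) + 27*(⅓))/2 = -3 + (⅓ + 9)/2 = -3 + (½)*(28/3) = -3 + 14/3 = 5/3 ≈ 1.6667)
b = -21/5 (b = -7/5/3 = -7*⅗ = -21/5 ≈ -4.2000)
-123*(-76) + b = -123*(-76) - 21/5 = 9348 - 21/5 = 46719/5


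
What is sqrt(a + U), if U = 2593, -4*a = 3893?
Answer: sqrt(6479)/2 ≈ 40.246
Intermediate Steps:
a = -3893/4 (a = -1/4*3893 = -3893/4 ≈ -973.25)
sqrt(a + U) = sqrt(-3893/4 + 2593) = sqrt(6479/4) = sqrt(6479)/2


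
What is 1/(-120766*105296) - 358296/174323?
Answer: -4556155259976179/2216722077149728 ≈ -2.0554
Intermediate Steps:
1/(-120766*105296) - 358296/174323 = -1/120766*1/105296 - 358296*1/174323 = -1/12716176736 - 358296/174323 = -4556155259976179/2216722077149728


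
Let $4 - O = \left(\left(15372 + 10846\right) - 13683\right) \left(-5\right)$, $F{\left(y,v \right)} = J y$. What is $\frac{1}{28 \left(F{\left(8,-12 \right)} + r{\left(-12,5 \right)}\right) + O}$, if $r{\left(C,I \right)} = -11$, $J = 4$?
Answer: $\frac{1}{63267} \approx 1.5806 \cdot 10^{-5}$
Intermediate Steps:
$F{\left(y,v \right)} = 4 y$
$O = 62679$ ($O = 4 - \left(\left(15372 + 10846\right) - 13683\right) \left(-5\right) = 4 - \left(26218 - 13683\right) \left(-5\right) = 4 - 12535 \left(-5\right) = 4 - -62675 = 4 + 62675 = 62679$)
$\frac{1}{28 \left(F{\left(8,-12 \right)} + r{\left(-12,5 \right)}\right) + O} = \frac{1}{28 \left(4 \cdot 8 - 11\right) + 62679} = \frac{1}{28 \left(32 - 11\right) + 62679} = \frac{1}{28 \cdot 21 + 62679} = \frac{1}{588 + 62679} = \frac{1}{63267}$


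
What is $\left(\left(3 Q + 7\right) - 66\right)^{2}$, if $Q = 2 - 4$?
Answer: $4225$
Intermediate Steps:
$Q = -2$
$\left(\left(3 Q + 7\right) - 66\right)^{2} = \left(\left(3 \left(-2\right) + 7\right) - 66\right)^{2} = \left(\left(-6 + 7\right) - 66\right)^{2} = \left(1 - 66\right)^{2} = \left(-65\right)^{2} = 4225$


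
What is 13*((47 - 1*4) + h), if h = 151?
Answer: 2522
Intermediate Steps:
13*((47 - 1*4) + h) = 13*((47 - 1*4) + 151) = 13*((47 - 4) + 151) = 13*(43 + 151) = 13*194 = 2522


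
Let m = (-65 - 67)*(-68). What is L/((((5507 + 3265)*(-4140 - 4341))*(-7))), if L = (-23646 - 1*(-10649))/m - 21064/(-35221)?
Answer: -268696873/164637306565389504 ≈ -1.6321e-9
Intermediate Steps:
m = 8976 (m = -132*(-68) = 8976)
L = -268696873/316143696 (L = (-23646 - 1*(-10649))/8976 - 21064/(-35221) = (-23646 + 10649)*(1/8976) - 21064*(-1/35221) = -12997*1/8976 + 21064/35221 = -12997/8976 + 21064/35221 = -268696873/316143696 ≈ -0.84992)
L/((((5507 + 3265)*(-4140 - 4341))*(-7))) = -268696873*(-1/(7*(-4140 - 4341)*(5507 + 3265)))/316143696 = -268696873/(316143696*((8772*(-8481))*(-7))) = -268696873/(316143696*((-74395332*(-7)))) = -268696873/316143696/520767324 = -268696873/316143696*1/520767324 = -268696873/164637306565389504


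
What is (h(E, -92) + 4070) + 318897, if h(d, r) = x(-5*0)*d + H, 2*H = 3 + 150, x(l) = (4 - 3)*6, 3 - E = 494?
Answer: 640195/2 ≈ 3.2010e+5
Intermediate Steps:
E = -491 (E = 3 - 1*494 = 3 - 494 = -491)
x(l) = 6 (x(l) = 1*6 = 6)
H = 153/2 (H = (3 + 150)/2 = (½)*153 = 153/2 ≈ 76.500)
h(d, r) = 153/2 + 6*d (h(d, r) = 6*d + 153/2 = 153/2 + 6*d)
(h(E, -92) + 4070) + 318897 = ((153/2 + 6*(-491)) + 4070) + 318897 = ((153/2 - 2946) + 4070) + 318897 = (-5739/2 + 4070) + 318897 = 2401/2 + 318897 = 640195/2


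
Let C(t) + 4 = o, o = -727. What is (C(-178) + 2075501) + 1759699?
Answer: 3834469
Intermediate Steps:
C(t) = -731 (C(t) = -4 - 727 = -731)
(C(-178) + 2075501) + 1759699 = (-731 + 2075501) + 1759699 = 2074770 + 1759699 = 3834469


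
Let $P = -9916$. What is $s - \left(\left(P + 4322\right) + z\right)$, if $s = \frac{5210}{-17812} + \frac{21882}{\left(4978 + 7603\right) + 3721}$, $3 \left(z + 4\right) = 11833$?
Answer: $\frac{120120510713}{72592806} \approx 1654.7$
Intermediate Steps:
$z = \frac{11821}{3}$ ($z = -4 + \frac{1}{3} \cdot 11833 = -4 + \frac{11833}{3} = \frac{11821}{3} \approx 3940.3$)
$s = \frac{25402397}{24197602}$ ($s = 5210 \left(- \frac{1}{17812}\right) + \frac{21882}{12581 + 3721} = - \frac{2605}{8906} + \frac{21882}{16302} = - \frac{2605}{8906} + 21882 \cdot \frac{1}{16302} = - \frac{2605}{8906} + \frac{3647}{2717} = \frac{25402397}{24197602} \approx 1.0498$)
$s - \left(\left(P + 4322\right) + z\right) = \frac{25402397}{24197602} - \left(\left(-9916 + 4322\right) + \frac{11821}{3}\right) = \frac{25402397}{24197602} - \left(-5594 + \frac{11821}{3}\right) = \frac{25402397}{24197602} - - \frac{4961}{3} = \frac{25402397}{24197602} + \frac{4961}{3} = \frac{120120510713}{72592806}$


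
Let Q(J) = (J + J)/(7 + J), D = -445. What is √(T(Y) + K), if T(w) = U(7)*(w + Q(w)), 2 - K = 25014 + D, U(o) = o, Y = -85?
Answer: I*√38248197/39 ≈ 158.58*I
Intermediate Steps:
Q(J) = 2*J/(7 + J) (Q(J) = (2*J)/(7 + J) = 2*J/(7 + J))
K = -24567 (K = 2 - (25014 - 445) = 2 - 1*24569 = 2 - 24569 = -24567)
T(w) = 7*w + 14*w/(7 + w) (T(w) = 7*(w + 2*w/(7 + w)) = 7*w + 14*w/(7 + w))
√(T(Y) + K) = √(7*(-85)*(9 - 85)/(7 - 85) - 24567) = √(7*(-85)*(-76)/(-78) - 24567) = √(7*(-85)*(-1/78)*(-76) - 24567) = √(-22610/39 - 24567) = √(-980723/39) = I*√38248197/39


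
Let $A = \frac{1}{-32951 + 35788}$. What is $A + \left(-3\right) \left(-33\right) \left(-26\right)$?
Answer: $- \frac{7302437}{2837} \approx -2574.0$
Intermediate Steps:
$A = \frac{1}{2837} \approx 0.00035249$
$A + \left(-3\right) \left(-33\right) \left(-26\right) = \frac{1}{2837} + \left(-3\right) \left(-33\right) \left(-26\right) = \frac{1}{2837} + 99 \left(-26\right) = \frac{1}{2837} - 2574 = - \frac{7302437}{2837}$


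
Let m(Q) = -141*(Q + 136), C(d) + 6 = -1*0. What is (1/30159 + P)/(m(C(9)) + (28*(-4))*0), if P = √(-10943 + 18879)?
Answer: -1/552814470 - 8*√31/9165 ≈ -0.0048600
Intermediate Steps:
C(d) = -6 (C(d) = -6 - 1*0 = -6 + 0 = -6)
m(Q) = -19176 - 141*Q (m(Q) = -141*(136 + Q) = -19176 - 141*Q)
P = 16*√31 (P = √7936 = 16*√31 ≈ 89.084)
(1/30159 + P)/(m(C(9)) + (28*(-4))*0) = (1/30159 + 16*√31)/((-19176 - 141*(-6)) + (28*(-4))*0) = (1/30159 + 16*√31)/((-19176 + 846) - 112*0) = (1/30159 + 16*√31)/(-18330 + 0) = (1/30159 + 16*√31)/(-18330) = (1/30159 + 16*√31)*(-1/18330) = -1/552814470 - 8*√31/9165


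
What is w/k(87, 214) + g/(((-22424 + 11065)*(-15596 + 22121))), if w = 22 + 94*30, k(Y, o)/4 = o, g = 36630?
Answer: 63246399/19052420 ≈ 3.3196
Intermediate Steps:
k(Y, o) = 4*o
w = 2842 (w = 22 + 2820 = 2842)
w/k(87, 214) + g/(((-22424 + 11065)*(-15596 + 22121))) = 2842/((4*214)) + 36630/(((-22424 + 11065)*(-15596 + 22121))) = 2842/856 + 36630/((-11359*6525)) = 2842*(1/856) + 36630/(-74117475) = 1421/428 + 36630*(-1/74117475) = 1421/428 - 22/44515 = 63246399/19052420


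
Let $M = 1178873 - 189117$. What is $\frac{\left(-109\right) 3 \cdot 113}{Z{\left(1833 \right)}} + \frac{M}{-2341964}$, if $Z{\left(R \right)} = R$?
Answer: $- \frac{7362677876}{357735001} \approx -20.581$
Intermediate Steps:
$M = 989756$ ($M = 1178873 - 189117 = 989756$)
$\frac{\left(-109\right) 3 \cdot 113}{Z{\left(1833 \right)}} + \frac{M}{-2341964} = \frac{\left(-109\right) 3 \cdot 113}{1833} + \frac{989756}{-2341964} = \left(-327\right) 113 \cdot \frac{1}{1833} + 989756 \left(- \frac{1}{2341964}\right) = \left(-36951\right) \frac{1}{1833} - \frac{247439}{585491} = - \frac{12317}{611} - \frac{247439}{585491} = - \frac{7362677876}{357735001}$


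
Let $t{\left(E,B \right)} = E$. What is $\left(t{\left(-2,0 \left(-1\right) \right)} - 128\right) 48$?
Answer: $-6240$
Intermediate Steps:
$\left(t{\left(-2,0 \left(-1\right) \right)} - 128\right) 48 = \left(-2 - 128\right) 48 = \left(-130\right) 48 = -6240$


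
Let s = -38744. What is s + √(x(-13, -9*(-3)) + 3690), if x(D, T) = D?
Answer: -38744 + √3677 ≈ -38683.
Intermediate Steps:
s + √(x(-13, -9*(-3)) + 3690) = -38744 + √(-13 + 3690) = -38744 + √3677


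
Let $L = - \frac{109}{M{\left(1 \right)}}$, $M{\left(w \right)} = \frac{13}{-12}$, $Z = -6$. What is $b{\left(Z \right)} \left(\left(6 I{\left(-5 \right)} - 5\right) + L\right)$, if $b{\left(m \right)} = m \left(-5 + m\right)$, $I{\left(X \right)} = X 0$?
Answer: $\frac{82038}{13} \approx 6310.6$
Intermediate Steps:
$I{\left(X \right)} = 0$
$M{\left(w \right)} = - \frac{13}{12}$ ($M{\left(w \right)} = 13 \left(- \frac{1}{12}\right) = - \frac{13}{12}$)
$L = \frac{1308}{13}$ ($L = - \frac{109}{- \frac{13}{12}} = \left(-109\right) \left(- \frac{12}{13}\right) = \frac{1308}{13} \approx 100.62$)
$b{\left(Z \right)} \left(\left(6 I{\left(-5 \right)} - 5\right) + L\right) = - 6 \left(-5 - 6\right) \left(\left(6 \cdot 0 - 5\right) + \frac{1308}{13}\right) = \left(-6\right) \left(-11\right) \left(\left(0 - 5\right) + \frac{1308}{13}\right) = 66 \left(-5 + \frac{1308}{13}\right) = 66 \cdot \frac{1243}{13} = \frac{82038}{13}$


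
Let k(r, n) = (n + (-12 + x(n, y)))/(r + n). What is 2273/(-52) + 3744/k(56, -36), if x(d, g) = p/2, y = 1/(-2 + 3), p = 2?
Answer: -4000591/2444 ≈ -1636.9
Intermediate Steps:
y = 1 (y = 1/1 = 1)
x(d, g) = 1 (x(d, g) = 2/2 = 2*(1/2) = 1)
k(r, n) = (-11 + n)/(n + r) (k(r, n) = (n + (-12 + 1))/(r + n) = (n - 11)/(n + r) = (-11 + n)/(n + r))
2273/(-52) + 3744/k(56, -36) = 2273/(-52) + 3744/(((-11 - 36)/(-36 + 56))) = 2273*(-1/52) + 3744/((-47/20)) = -2273/52 + 3744/(((1/20)*(-47))) = -2273/52 + 3744/(-47/20) = -2273/52 + 3744*(-20/47) = -2273/52 - 74880/47 = -4000591/2444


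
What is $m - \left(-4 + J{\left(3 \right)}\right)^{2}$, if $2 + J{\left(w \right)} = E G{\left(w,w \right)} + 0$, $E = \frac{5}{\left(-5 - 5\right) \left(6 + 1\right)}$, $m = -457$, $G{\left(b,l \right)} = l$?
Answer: $- \frac{97141}{196} \approx -495.62$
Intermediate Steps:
$E = - \frac{1}{14}$ ($E = \frac{5}{\left(-10\right) 7} = \frac{5}{-70} = 5 \left(- \frac{1}{70}\right) = - \frac{1}{14} \approx -0.071429$)
$J{\left(w \right)} = -2 - \frac{w}{14}$ ($J{\left(w \right)} = -2 + \left(- \frac{w}{14} + 0\right) = -2 - \frac{w}{14}$)
$m - \left(-4 + J{\left(3 \right)}\right)^{2} = -457 - \left(-4 - \frac{31}{14}\right)^{2} = -457 - \left(- \frac{87}{14}\right)^{2} = -457 - \frac{7569}{196} = - \frac{97141}{196}$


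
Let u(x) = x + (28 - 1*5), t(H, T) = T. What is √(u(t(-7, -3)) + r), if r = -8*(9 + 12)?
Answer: 2*I*√37 ≈ 12.166*I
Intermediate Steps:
u(x) = 23 + x (u(x) = x + (28 - 5) = x + 23 = 23 + x)
r = -168 (r = -8*21 = -168)
√(u(t(-7, -3)) + r) = √((23 - 3) - 168) = √(20 - 168) = √(-148) = 2*I*√37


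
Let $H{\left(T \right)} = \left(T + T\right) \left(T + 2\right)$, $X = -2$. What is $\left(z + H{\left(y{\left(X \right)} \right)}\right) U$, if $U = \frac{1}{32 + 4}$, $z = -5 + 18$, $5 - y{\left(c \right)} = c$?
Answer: $\frac{139}{36} \approx 3.8611$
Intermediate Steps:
$y{\left(c \right)} = 5 - c$
$H{\left(T \right)} = 2 T \left(2 + T\right)$
$z = 13$
$U = \frac{1}{36} \approx 0.027778$
$\left(z + H{\left(y{\left(X \right)} \right)}\right) U = \left(13 + 2 \left(5 - -2\right) \left(2 + \left(5 - -2\right)\right)\right) \frac{1}{36} = \left(13 + 2 \left(5 + 2\right) \left(2 + \left(5 + 2\right)\right)\right) \frac{1}{36} = \left(13 + 2 \cdot 7 \left(2 + 7\right)\right) \frac{1}{36} = \left(13 + 2 \cdot 7 \cdot 9\right) \frac{1}{36} = \left(13 + 126\right) \frac{1}{36} = 139 \cdot \frac{1}{36} = \frac{139}{36}$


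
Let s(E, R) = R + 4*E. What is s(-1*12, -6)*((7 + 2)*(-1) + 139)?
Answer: -7020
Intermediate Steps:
s(-1*12, -6)*((7 + 2)*(-1) + 139) = (-6 + 4*(-1*12))*((7 + 2)*(-1) + 139) = (-6 + 4*(-12))*(9*(-1) + 139) = (-6 - 48)*(-9 + 139) = -54*130 = -7020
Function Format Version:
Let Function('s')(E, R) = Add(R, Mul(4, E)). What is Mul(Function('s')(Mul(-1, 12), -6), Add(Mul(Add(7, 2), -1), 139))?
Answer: -7020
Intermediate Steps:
Mul(Function('s')(Mul(-1, 12), -6), Add(Mul(Add(7, 2), -1), 139)) = Mul(Add(-6, Mul(4, Mul(-1, 12))), Add(Mul(Add(7, 2), -1), 139)) = Mul(Add(-6, Mul(4, -12)), Add(Mul(9, -1), 139)) = Mul(Add(-6, -48), Add(-9, 139)) = Mul(-54, 130) = -7020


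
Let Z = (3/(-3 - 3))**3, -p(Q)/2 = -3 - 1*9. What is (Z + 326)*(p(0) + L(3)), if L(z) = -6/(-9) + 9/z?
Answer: 72127/8 ≈ 9015.9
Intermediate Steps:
L(z) = 2/3 + 9/z (L(z) = -6*(-1/9) + 9/z = 2/3 + 9/z)
p(Q) = 24 (p(Q) = -2*(-3 - 1*9) = -2*(-3 - 9) = -2*(-12) = 24)
Z = -1/8 (Z = (3/(-6))**3 = (3*(-1/6))**3 = (-1/2)**3 = -1/8 ≈ -0.12500)
(Z + 326)*(p(0) + L(3)) = (-1/8 + 326)*(24 + (2/3 + 9/3)) = 2607*(24 + (2/3 + 9*(1/3)))/8 = 2607*(24 + (2/3 + 3))/8 = 2607*(24 + 11/3)/8 = (2607/8)*(83/3) = 72127/8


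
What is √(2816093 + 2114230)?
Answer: √4930323 ≈ 2220.4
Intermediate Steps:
√(2816093 + 2114230) = √4930323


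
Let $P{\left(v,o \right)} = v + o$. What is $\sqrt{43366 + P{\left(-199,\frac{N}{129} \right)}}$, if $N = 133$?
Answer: $\frac{2 \sqrt{179589801}}{129} \approx 207.77$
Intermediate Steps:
$P{\left(v,o \right)} = o + v$
$\sqrt{43366 + P{\left(-199,\frac{N}{129} \right)}} = \sqrt{43366 - \left(199 - \frac{133}{129}\right)} = \sqrt{43366 + \left(133 \cdot \frac{1}{129} - 199\right)} = \sqrt{43366 + \left(\frac{133}{129} - 199\right)} = \sqrt{43366 - \frac{25538}{129}} = \sqrt{\frac{5568676}{129}} = \frac{2 \sqrt{179589801}}{129}$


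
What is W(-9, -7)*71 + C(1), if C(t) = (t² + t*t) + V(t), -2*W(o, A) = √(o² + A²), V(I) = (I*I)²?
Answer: 3 - 71*√130/2 ≈ -401.76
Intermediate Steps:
V(I) = I⁴ (V(I) = (I²)² = I⁴)
W(o, A) = -√(A² + o²)/2 (W(o, A) = -√(o² + A²)/2 = -√(A² + o²)/2)
C(t) = t⁴ + 2*t² (C(t) = (t² + t*t) + t⁴ = (t² + t²) + t⁴ = 2*t² + t⁴ = t⁴ + 2*t²)
W(-9, -7)*71 + C(1) = -√((-7)² + (-9)²)/2*71 + 1²*(2 + 1²) = -√(49 + 81)/2*71 + 1*(2 + 1) = -√130/2*71 + 1*3 = -71*√130/2 + 3 = 3 - 71*√130/2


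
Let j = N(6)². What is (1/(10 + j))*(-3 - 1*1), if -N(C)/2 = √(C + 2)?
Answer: -2/21 ≈ -0.095238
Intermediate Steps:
N(C) = -2*√(2 + C) (N(C) = -2*√(C + 2) = -2*√(2 + C))
j = 32 (j = (-2*√(2 + 6))² = (-4*√2)² = 32)
(1/(10 + j))*(-3 - 1*1) = (1/(10 + 32))*(-3 - 1*1) = (1/42)*(-3 - 1) = (1*(1/42))*(-4) = (1/42)*(-4) = -2/21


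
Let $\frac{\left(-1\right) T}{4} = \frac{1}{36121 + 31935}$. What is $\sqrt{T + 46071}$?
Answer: $\frac{\sqrt{13336457808902}}{17014} \approx 214.64$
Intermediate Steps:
$T = - \frac{1}{17014}$ ($T = - \frac{4}{36121 + 31935} = - \frac{4}{68056} = \left(-4\right) \frac{1}{68056} = - \frac{1}{17014} \approx -5.8775 \cdot 10^{-5}$)
$\sqrt{T + 46071} = \sqrt{- \frac{1}{17014} + 46071} = \sqrt{\frac{783851993}{17014}} = \frac{\sqrt{13336457808902}}{17014}$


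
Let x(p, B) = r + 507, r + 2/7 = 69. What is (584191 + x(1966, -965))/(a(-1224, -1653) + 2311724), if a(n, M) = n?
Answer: 4093367/16173500 ≈ 0.25309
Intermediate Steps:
r = 481/7 (r = -2/7 + 69 = 481/7 ≈ 68.714)
x(p, B) = 4030/7 (x(p, B) = 481/7 + 507 = 4030/7)
(584191 + x(1966, -965))/(a(-1224, -1653) + 2311724) = (584191 + 4030/7)/(-1224 + 2311724) = (4093367/7)/2310500 = (4093367/7)*(1/2310500) = 4093367/16173500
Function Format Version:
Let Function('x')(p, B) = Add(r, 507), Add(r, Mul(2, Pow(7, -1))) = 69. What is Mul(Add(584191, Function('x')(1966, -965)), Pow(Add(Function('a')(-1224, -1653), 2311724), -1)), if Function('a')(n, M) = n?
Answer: Rational(4093367, 16173500) ≈ 0.25309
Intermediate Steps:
r = Rational(481, 7) (r = Add(Rational(-2, 7), 69) = Rational(481, 7) ≈ 68.714)
Function('x')(p, B) = Rational(4030, 7) (Function('x')(p, B) = Add(Rational(481, 7), 507) = Rational(4030, 7))
Mul(Add(584191, Function('x')(1966, -965)), Pow(Add(Function('a')(-1224, -1653), 2311724), -1)) = Mul(Add(584191, Rational(4030, 7)), Pow(Add(-1224, 2311724), -1)) = Mul(Rational(4093367, 7), Pow(2310500, -1)) = Mul(Rational(4093367, 7), Rational(1, 2310500)) = Rational(4093367, 16173500)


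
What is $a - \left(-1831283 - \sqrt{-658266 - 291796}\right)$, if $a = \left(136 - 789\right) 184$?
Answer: $1711131 + i \sqrt{950062} \approx 1.7111 \cdot 10^{6} + 974.71 i$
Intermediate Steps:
$a = -120152$ ($a = \left(-653\right) 184 = -120152$)
$a - \left(-1831283 - \sqrt{-658266 - 291796}\right) = -120152 - \left(-1831283 - \sqrt{-658266 - 291796}\right) = -120152 - \left(-1831283 - \sqrt{-950062}\right) = -120152 - \left(-1831283 - i \sqrt{950062}\right) = -120152 + \left(1831283 + i \sqrt{950062}\right) = 1711131 + i \sqrt{950062}$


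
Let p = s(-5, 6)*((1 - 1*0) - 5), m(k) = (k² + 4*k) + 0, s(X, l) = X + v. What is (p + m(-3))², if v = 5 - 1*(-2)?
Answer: 121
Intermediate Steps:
v = 7 (v = 5 + 2 = 7)
s(X, l) = 7 + X (s(X, l) = X + 7 = 7 + X)
m(k) = k² + 4*k
p = -8 (p = (7 - 5)*((1 - 1*0) - 5) = 2*((1 + 0) - 5) = 2*(1 - 5) = 2*(-4) = -8)
(p + m(-3))² = (-8 - 3*(4 - 3))² = (-8 - 3*1)² = (-8 - 3)² = (-11)² = 121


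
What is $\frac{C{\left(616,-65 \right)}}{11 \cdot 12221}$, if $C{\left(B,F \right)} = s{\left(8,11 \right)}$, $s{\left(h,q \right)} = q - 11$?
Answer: $0$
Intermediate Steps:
$s{\left(h,q \right)} = -11 + q$
$C{\left(B,F \right)} = 0$ ($C{\left(B,F \right)} = -11 + 11 = 0$)
$\frac{C{\left(616,-65 \right)}}{11 \cdot 12221} = \frac{0}{11 \cdot 12221} = \frac{0}{134431} = 0 \cdot \frac{1}{134431} = 0$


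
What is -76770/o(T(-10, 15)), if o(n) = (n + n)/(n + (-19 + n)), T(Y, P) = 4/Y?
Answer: -3800115/2 ≈ -1.9001e+6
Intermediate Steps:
o(n) = 2*n/(-19 + 2*n) (o(n) = (2*n)/(-19 + 2*n) = 2*n/(-19 + 2*n))
-76770/o(T(-10, 15)) = -76770/(2*(4/(-10))/(-19 + 2*(4/(-10)))) = -76770/(2*(4*(-1/10))/(-19 + 2*(4*(-1/10)))) = -76770/(2*(-2/5)/(-19 + 2*(-2/5))) = -76770/(2*(-2/5)/(-19 - 4/5)) = -76770/(2*(-2/5)/(-99/5)) = -76770/(2*(-2/5)*(-5/99)) = -76770/4/99 = -76770*99/4 = -3800115/2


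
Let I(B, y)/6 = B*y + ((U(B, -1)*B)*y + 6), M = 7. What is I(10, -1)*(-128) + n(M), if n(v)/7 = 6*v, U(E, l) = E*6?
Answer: 464166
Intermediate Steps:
U(E, l) = 6*E
n(v) = 42*v (n(v) = 7*(6*v) = 42*v)
I(B, y) = 36 + 6*B*y + 36*y*B² (I(B, y) = 6*(B*y + (((6*B)*B)*y + 6)) = 6*(B*y + ((6*B²)*y + 6)) = 6*(B*y + (6*y*B² + 6)) = 6*(B*y + (6 + 6*y*B²)) = 6*(6 + B*y + 6*y*B²) = 36 + 6*B*y + 36*y*B²)
I(10, -1)*(-128) + n(M) = (36 + 6*10*(-1) + 36*(-1)*10²)*(-128) + 42*7 = (36 - 60 + 36*(-1)*100)*(-128) + 294 = (36 - 60 - 3600)*(-128) + 294 = -3624*(-128) + 294 = 463872 + 294 = 464166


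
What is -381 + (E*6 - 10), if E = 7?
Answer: -349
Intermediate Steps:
-381 + (E*6 - 10) = -381 + (7*6 - 10) = -381 + (42 - 10) = -381 + 32 = -349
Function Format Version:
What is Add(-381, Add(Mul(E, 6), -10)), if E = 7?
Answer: -349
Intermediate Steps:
Add(-381, Add(Mul(E, 6), -10)) = Add(-381, Add(Mul(7, 6), -10)) = Add(-381, Add(42, -10)) = Add(-381, 32) = -349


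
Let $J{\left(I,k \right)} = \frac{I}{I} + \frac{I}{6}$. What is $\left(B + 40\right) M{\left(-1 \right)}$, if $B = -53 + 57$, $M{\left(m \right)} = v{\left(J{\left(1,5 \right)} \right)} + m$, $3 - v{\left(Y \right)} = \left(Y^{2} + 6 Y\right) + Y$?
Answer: $- \frac{2981}{9} \approx -331.22$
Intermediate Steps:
$J{\left(I,k \right)} = 1 + \frac{I}{6}$ ($J{\left(I,k \right)} = 1 + I \frac{1}{6} = 1 + \frac{I}{6}$)
$v{\left(Y \right)} = 3 - Y^{2} - 7 Y$ ($v{\left(Y \right)} = 3 - \left(\left(Y^{2} + 6 Y\right) + Y\right) = 3 - \left(Y^{2} + 7 Y\right) = 3 - Y^{2} - 7 Y$)
$M{\left(m \right)} = - \frac{235}{36} + m$ ($M{\left(m \right)} = \left(3 - \left(1 + \frac{1}{6} \cdot 1\right)^{2} - 7 \left(1 + \frac{1}{6} \cdot 1\right)\right) + m = \left(3 - \left(1 + \frac{1}{6}\right)^{2} - 7 \left(1 + \frac{1}{6}\right)\right) + m = \left(3 - \left(\frac{7}{6}\right)^{2} - \frac{49}{6}\right) + m = \left(3 - \frac{49}{36} - \frac{49}{6}\right) + m = - \frac{235}{36} + m$)
$B = 4$
$\left(B + 40\right) M{\left(-1 \right)} = \left(4 + 40\right) \left(- \frac{235}{36} - 1\right) = 44 \left(- \frac{271}{36}\right) = - \frac{2981}{9}$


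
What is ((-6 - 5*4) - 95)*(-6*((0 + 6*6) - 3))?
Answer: 23958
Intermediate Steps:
((-6 - 5*4) - 95)*(-6*((0 + 6*6) - 3)) = ((-6 - 20) - 95)*(-6*((0 + 36) - 3)) = (-26 - 95)*(-6*(36 - 3)) = -(-726)*33 = -121*(-198) = 23958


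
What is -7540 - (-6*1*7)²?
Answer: -9304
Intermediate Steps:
-7540 - (-6*1*7)² = -7540 - (-6*7)² = -7540 - 1*(-42)² = -7540 - 1*1764 = -7540 - 1764 = -9304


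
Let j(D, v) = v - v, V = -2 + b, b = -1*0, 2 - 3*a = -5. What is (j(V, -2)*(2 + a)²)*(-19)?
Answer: 0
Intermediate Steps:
a = 7/3 (a = ⅔ - ⅓*(-5) = ⅔ + 5/3 = 7/3 ≈ 2.3333)
b = 0
V = -2 (V = -2 + 0 = -2)
j(D, v) = 0
(j(V, -2)*(2 + a)²)*(-19) = (0*(2 + 7/3)²)*(-19) = (0*(13/3)²)*(-19) = (0*(169/9))*(-19) = 0*(-19) = 0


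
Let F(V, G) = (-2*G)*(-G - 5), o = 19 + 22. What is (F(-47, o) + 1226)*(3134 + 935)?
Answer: 20336862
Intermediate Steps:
o = 41
F(V, G) = -2*G*(-5 - G) (F(V, G) = (-2*G)*(-5 - G) = -2*G*(-5 - G))
(F(-47, o) + 1226)*(3134 + 935) = (2*41*(5 + 41) + 1226)*(3134 + 935) = (2*41*46 + 1226)*4069 = (3772 + 1226)*4069 = 4998*4069 = 20336862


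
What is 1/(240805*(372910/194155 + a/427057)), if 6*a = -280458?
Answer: 975473551/425455516851265 ≈ 2.2928e-6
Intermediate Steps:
a = -46743 (a = (1/6)*(-280458) = -46743)
1/(240805*(372910/194155 + a/427057)) = 1/(240805*(372910/194155 - 46743/427057)) = 1/(240805*(372910*(1/194155) - 46743*1/427057)) = 1/(240805*(74582/38831 - 46743/427057)) = 1/(240805*(30035687741/16583050367)) = (1/240805)*(16583050367/30035687741) = 975473551/425455516851265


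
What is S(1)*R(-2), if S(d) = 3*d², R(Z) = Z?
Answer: -6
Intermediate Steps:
S(1)*R(-2) = (3*1²)*(-2) = (3*1)*(-2) = 3*(-2) = -6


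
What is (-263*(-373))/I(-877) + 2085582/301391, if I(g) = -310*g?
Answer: 596573334049/81939171170 ≈ 7.2807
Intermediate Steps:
(-263*(-373))/I(-877) + 2085582/301391 = (-263*(-373))/((-310*(-877))) + 2085582/301391 = 98099/271870 + 2085582*(1/301391) = 98099*(1/271870) + 2085582/301391 = 98099/271870 + 2085582/301391 = 596573334049/81939171170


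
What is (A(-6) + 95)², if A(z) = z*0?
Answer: 9025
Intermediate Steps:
A(z) = 0
(A(-6) + 95)² = (0 + 95)² = 95² = 9025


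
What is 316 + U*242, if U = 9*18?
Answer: 39520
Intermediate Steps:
U = 162
316 + U*242 = 316 + 162*242 = 316 + 39204 = 39520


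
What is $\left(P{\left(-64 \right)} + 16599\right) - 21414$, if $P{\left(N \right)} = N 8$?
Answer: $-5327$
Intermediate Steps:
$P{\left(N \right)} = 8 N$
$\left(P{\left(-64 \right)} + 16599\right) - 21414 = \left(8 \left(-64\right) + 16599\right) - 21414 = \left(-512 + 16599\right) - 21414 = 16087 - 21414 = -5327$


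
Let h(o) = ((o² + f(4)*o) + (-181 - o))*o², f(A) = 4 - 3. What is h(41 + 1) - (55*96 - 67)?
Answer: 2787199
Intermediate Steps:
f(A) = 1
h(o) = o²*(-181 + o²) (h(o) = ((o² + 1*o) + (-181 - o))*o² = ((o² + o) + (-181 - o))*o² = ((o + o²) + (-181 - o))*o² = (-181 + o²)*o² = o²*(-181 + o²))
h(41 + 1) - (55*96 - 67) = (41 + 1)²*(-181 + (41 + 1)²) - (55*96 - 67) = 42²*(-181 + 42²) - (5280 - 67) = 1764*(-181 + 1764) - 1*5213 = 1764*1583 - 5213 = 2792412 - 5213 = 2787199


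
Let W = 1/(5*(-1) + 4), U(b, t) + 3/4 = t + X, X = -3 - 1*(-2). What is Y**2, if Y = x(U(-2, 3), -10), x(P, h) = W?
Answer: 1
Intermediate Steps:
X = -1 (X = -3 + 2 = -1)
U(b, t) = -7/4 + t (U(b, t) = -3/4 + (t - 1) = -3/4 + (-1 + t) = -7/4 + t)
W = -1 (W = 1/(-5 + 4) = 1/(-1) = -1)
x(P, h) = -1
Y = -1
Y**2 = (-1)**2 = 1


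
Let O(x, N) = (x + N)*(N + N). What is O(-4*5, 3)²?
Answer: 10404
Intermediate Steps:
O(x, N) = 2*N*(N + x) (O(x, N) = (N + x)*(2*N) = 2*N*(N + x))
O(-4*5, 3)² = (2*3*(3 - 4*5))² = (2*3*(3 - 20))² = (2*3*(-17))² = (-102)² = 10404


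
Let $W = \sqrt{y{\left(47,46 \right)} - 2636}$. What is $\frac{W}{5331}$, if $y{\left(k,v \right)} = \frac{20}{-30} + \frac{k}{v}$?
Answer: $\frac{i \sqrt{50193222}}{735678} \approx 0.0096302 i$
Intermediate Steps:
$y{\left(k,v \right)} = - \frac{2}{3} + \frac{k}{v}$ ($y{\left(k,v \right)} = 20 \left(- \frac{1}{30}\right) + \frac{k}{v} = - \frac{2}{3} + \frac{k}{v}$)
$W = \frac{i \sqrt{50193222}}{138}$ ($W = \sqrt{\left(- \frac{2}{3} + \frac{47}{46}\right) - 2636} = \sqrt{\frac{49}{138} - 2636} = \sqrt{- \frac{363719}{138}} = \frac{i \sqrt{50193222}}{138} \approx 51.339 i$)
$\frac{W}{5331} = \frac{\frac{1}{138} i \sqrt{50193222}}{5331} = \frac{i \sqrt{50193222}}{138} \cdot \frac{1}{5331} = \frac{i \sqrt{50193222}}{735678}$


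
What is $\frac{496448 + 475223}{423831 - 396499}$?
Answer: $\frac{971671}{27332} \approx 35.551$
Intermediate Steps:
$\frac{496448 + 475223}{423831 - 396499} = \frac{971671}{27332}$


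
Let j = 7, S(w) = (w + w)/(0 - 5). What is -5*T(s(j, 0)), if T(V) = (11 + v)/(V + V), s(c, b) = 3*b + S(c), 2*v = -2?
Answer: 125/14 ≈ 8.9286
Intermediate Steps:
S(w) = -2*w/5 (S(w) = (2*w)/(-5) = (2*w)*(-⅕) = -2*w/5)
v = -1 (v = (½)*(-2) = -1)
s(c, b) = 3*b - 2*c/5
T(V) = 5/V (T(V) = (11 - 1)/(V + V) = 10/((2*V)) = 10*(1/(2*V)) = 5/V)
-5*T(s(j, 0)) = -25/(3*0 - ⅖*7) = -25/(0 - 14/5) = -25/(-14/5) = -25*(-5)/14 = -5*(-25/14) = 125/14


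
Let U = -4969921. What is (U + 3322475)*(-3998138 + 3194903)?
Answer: 1323286287810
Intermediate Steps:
(U + 3322475)*(-3998138 + 3194903) = (-4969921 + 3322475)*(-3998138 + 3194903) = -1647446*(-803235) = 1323286287810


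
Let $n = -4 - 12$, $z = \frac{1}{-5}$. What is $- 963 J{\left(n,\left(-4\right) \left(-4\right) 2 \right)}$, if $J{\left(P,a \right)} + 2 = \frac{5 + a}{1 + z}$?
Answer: $- \frac{170451}{4} \approx -42613.0$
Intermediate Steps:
$z = - \frac{1}{5} \approx -0.2$
$n = -16$ ($n = -4 - 12 = -16$)
$J{\left(P,a \right)} = \frac{17}{4} + \frac{5 a}{4}$ ($J{\left(P,a \right)} = -2 + \frac{5 + a}{1 - \frac{1}{5}} = -2 + \frac{5 + a}{\frac{4}{5}} = -2 + \left(5 + a\right) \frac{5}{4} = -2 + \left(\frac{25}{4} + \frac{5 a}{4}\right) = \frac{17}{4} + \frac{5 a}{4}$)
$- 963 J{\left(n,\left(-4\right) \left(-4\right) 2 \right)} = - 963 \left(\frac{17}{4} + \frac{5 \left(-4\right) \left(-4\right) 2}{4}\right) = - 963 \left(\frac{17}{4} + \frac{5 \cdot 16 \cdot 2}{4}\right) = - 963 \left(\frac{17}{4} + \frac{5}{4} \cdot 32\right) = - 963 \left(\frac{17}{4} + 40\right) = \left(-963\right) \frac{177}{4} = - \frac{170451}{4}$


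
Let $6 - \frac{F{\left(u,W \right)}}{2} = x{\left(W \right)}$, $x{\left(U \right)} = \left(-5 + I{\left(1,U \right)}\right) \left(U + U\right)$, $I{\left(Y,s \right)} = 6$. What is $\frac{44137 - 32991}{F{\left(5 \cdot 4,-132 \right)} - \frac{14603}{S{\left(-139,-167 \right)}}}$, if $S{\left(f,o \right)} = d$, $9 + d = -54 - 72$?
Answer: $\frac{1504710}{87503} \approx 17.196$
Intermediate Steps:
$d = -135$ ($d = -9 - 126 = -135$)
$x{\left(U \right)} = 2 U$ ($x{\left(U \right)} = \left(-5 + 6\right) \left(U + U\right) = 1 \cdot 2 U = 2 U$)
$S{\left(f,o \right)} = -135$
$F{\left(u,W \right)} = 12 - 4 W$ ($F{\left(u,W \right)} = 12 - 2 \cdot 2 W = 12 - 4 W$)
$\frac{44137 - 32991}{F{\left(5 \cdot 4,-132 \right)} - \frac{14603}{S{\left(-139,-167 \right)}}} = \frac{44137 - 32991}{\left(12 - -528\right) - \frac{14603}{-135}} = \frac{11146}{\left(12 + 528\right) - - \frac{14603}{135}} = \frac{11146}{540 + \frac{14603}{135}} = \frac{11146}{\frac{87503}{135}} = 11146 \cdot \frac{135}{87503} = \frac{1504710}{87503}$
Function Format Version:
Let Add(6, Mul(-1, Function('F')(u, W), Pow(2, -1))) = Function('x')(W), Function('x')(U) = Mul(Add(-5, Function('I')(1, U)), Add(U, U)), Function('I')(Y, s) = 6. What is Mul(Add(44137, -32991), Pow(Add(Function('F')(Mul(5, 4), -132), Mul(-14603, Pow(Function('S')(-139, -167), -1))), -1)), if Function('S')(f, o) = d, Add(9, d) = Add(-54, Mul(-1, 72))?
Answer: Rational(1504710, 87503) ≈ 17.196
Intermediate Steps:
d = -135 (d = Add(-9, Add(-54, Mul(-1, 72))) = Add(-9, Add(-54, -72)) = Add(-9, -126) = -135)
Function('x')(U) = Mul(2, U) (Function('x')(U) = Mul(Add(-5, 6), Add(U, U)) = Mul(1, Mul(2, U)) = Mul(2, U))
Function('S')(f, o) = -135
Function('F')(u, W) = Add(12, Mul(-4, W)) (Function('F')(u, W) = Add(12, Mul(-2, Mul(2, W))) = Add(12, Mul(-4, W)))
Mul(Add(44137, -32991), Pow(Add(Function('F')(Mul(5, 4), -132), Mul(-14603, Pow(Function('S')(-139, -167), -1))), -1)) = Mul(Add(44137, -32991), Pow(Add(Add(12, Mul(-4, -132)), Mul(-14603, Pow(-135, -1))), -1)) = Mul(11146, Pow(Add(Add(12, 528), Mul(-14603, Rational(-1, 135))), -1)) = Mul(11146, Pow(Add(540, Rational(14603, 135)), -1)) = Mul(11146, Pow(Rational(87503, 135), -1)) = Mul(11146, Rational(135, 87503)) = Rational(1504710, 87503)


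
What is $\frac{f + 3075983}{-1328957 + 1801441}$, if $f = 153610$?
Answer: $\frac{3229593}{472484} \approx 6.8354$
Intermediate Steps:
$\frac{f + 3075983}{-1328957 + 1801441} = \frac{153610 + 3075983}{-1328957 + 1801441} = \frac{3229593}{472484}$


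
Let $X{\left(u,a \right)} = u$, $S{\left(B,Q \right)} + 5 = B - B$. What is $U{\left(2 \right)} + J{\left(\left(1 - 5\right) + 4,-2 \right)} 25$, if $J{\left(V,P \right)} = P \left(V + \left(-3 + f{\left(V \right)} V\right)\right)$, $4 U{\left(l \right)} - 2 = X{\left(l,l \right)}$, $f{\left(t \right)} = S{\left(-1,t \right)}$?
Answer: $151$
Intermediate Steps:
$S{\left(B,Q \right)} = -5$ ($S{\left(B,Q \right)} = -5 + \left(B - B\right) = -5 + 0 = -5$)
$f{\left(t \right)} = -5$
$U{\left(l \right)} = \frac{1}{2} + \frac{l}{4}$
$J{\left(V,P \right)} = P \left(-3 - 4 V\right)$ ($J{\left(V,P \right)} = P \left(V - \left(3 + 5 V\right)\right) = P \left(-3 - 4 V\right)$)
$U{\left(2 \right)} + J{\left(\left(1 - 5\right) + 4,-2 \right)} 25 = \left(\frac{1}{2} + \frac{1}{4} \cdot 2\right) + - 2 \left(-3 - 4 \left(\left(1 - 5\right) + 4\right)\right) 25 = \left(\frac{1}{2} + \frac{1}{2}\right) + - 2 \left(-3 - 4 \left(-4 + 4\right)\right) 25 = 1 + - 2 \left(-3 - 0\right) 25 = 1 + - 2 \left(-3 + 0\right) 25 = 1 + \left(-2\right) \left(-3\right) 25 = 1 + 6 \cdot 25 = 1 + 150 = 151$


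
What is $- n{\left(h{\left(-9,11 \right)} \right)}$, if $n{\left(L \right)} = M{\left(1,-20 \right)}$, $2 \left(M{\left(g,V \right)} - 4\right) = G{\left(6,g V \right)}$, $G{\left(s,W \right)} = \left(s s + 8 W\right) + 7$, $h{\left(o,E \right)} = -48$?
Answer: $\frac{109}{2} \approx 54.5$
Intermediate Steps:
$G{\left(s,W \right)} = 7 + s^{2} + 8 W$ ($G{\left(s,W \right)} = \left(s^{2} + 8 W\right) + 7 = 7 + s^{2} + 8 W$)
$M{\left(g,V \right)} = \frac{51}{2} + 4 V g$ ($M{\left(g,V \right)} = 4 + \frac{7 + 6^{2} + 8 g V}{2} = 4 + \frac{7 + 36 + 8 V g}{2} = 4 + \frac{43 + 8 V g}{2} = 4 + \left(\frac{43}{2} + 4 V g\right) = \frac{51}{2} + 4 V g$)
$n{\left(L \right)} = - \frac{109}{2}$ ($n{\left(L \right)} = \frac{51}{2} + 4 \left(-20\right) 1 = \frac{51}{2} - 80 = - \frac{109}{2}$)
$- n{\left(h{\left(-9,11 \right)} \right)} = \left(-1\right) \left(- \frac{109}{2}\right) = \frac{109}{2}$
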